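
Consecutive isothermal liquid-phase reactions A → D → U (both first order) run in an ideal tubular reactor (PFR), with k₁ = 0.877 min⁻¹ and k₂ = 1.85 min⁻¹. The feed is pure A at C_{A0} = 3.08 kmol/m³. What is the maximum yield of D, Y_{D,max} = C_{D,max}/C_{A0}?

Evaluating C_D at τ_opt = ln(k₂/k₁)/(k₂−k₁) gives C_{D,max}/C_{A0} = (k₁/k₂)^[k₂/(k₂−k₁)].
= (0.877/1.85)^(1.85/(1.85−0.877)) = (0.4741)^(1.901) = 0.2419.

0.242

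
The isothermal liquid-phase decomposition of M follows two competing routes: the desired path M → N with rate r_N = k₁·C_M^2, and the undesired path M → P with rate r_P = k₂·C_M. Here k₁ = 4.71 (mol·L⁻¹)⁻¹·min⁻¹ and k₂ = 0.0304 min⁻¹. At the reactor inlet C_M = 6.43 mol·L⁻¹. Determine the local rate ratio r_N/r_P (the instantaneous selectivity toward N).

S_{N/P} = r_N/r_P = (k₁·C_M^2)/(k₂·C_M) = (k₁/k₂)·C_M.
= (4.71×6.430^2) / (0.0304×6.430) = 194.7/0.1955 = 996.

996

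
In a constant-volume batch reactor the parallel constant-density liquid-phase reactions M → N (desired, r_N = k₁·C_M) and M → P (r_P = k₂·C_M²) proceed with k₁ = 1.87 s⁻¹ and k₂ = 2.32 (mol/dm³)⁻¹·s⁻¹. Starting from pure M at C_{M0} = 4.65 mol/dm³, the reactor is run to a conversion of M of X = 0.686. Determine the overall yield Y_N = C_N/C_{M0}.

C_M = C_{M0}(1−X) = 1.460 mol/dm³.
Along a PFR/batch, dC_N/dC_M = −r_N/(r_N+r_P) = −k₁/(k₁+k₂·C_M).
Integrating from C_{M0} to C_M: C_N = (1.87/2.32)·ln[(1.87+2.32·4.65)/(1.87+2.32·1.46)] = 0.8060·ln(12.66/5.257) = 0.7082 mol/dm³.
Y_N = C_N/C_{M0} = 0.7082/4.65 = 0.152.

0.152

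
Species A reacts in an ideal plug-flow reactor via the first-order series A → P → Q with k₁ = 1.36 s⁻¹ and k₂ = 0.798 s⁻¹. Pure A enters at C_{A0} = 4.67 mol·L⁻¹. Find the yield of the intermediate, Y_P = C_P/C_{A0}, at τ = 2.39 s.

0.266

The intermediate concentration in a first-order A→B→C sequence is C_P = k₁C_{A0}(e^(−k₁τ) − e^(−k₂τ))/(k₂−k₁).
e^(−k₁τ) = e^(−1.36×2.39) = e^(−3.250) = 0.03876; e^(−k₂τ) = e^(−1.907) = 0.1485.
C_P = 1.36×4.67/(0.798−1.36) × (0.03876−0.1485) = (-11.30)×(-0.1097) = 1.240 mol·L⁻¹.
Y_P = C_P/C_{A0} = 1.240/4.67 = 0.266.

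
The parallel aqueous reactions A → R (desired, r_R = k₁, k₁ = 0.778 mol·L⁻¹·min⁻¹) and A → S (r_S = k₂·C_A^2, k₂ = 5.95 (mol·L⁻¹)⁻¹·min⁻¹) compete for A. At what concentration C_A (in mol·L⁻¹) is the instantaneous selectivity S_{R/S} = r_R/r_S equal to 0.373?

0.592 mol·L⁻¹

S_{R/S} = (k₁/k₂)·C_A^-2 ⇒ C_A = (S·k₂/k₁)^(-0.5).
= (0.373×5.95/0.778)^(-0.5) = (2.853)^(-0.5) = 0.592 mol·L⁻¹.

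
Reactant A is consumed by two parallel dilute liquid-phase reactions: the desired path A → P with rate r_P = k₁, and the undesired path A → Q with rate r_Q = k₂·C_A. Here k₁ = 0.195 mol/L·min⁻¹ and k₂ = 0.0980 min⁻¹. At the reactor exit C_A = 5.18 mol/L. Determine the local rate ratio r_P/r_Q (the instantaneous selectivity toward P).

S_{P/Q} = r_P/r_Q = (k₁)/(k₂·C_A) = (k₁/k₂)·C_A⁻¹.
= (0.195) / (0.0980×5.180) = 0.1950/0.5076 = 0.384.

0.384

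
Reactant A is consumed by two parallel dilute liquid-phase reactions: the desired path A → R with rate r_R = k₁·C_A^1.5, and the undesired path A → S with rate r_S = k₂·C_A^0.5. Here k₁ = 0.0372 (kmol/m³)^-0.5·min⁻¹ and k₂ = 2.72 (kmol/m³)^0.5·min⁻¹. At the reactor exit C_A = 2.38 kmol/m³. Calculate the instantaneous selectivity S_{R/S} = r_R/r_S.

0.0325

S_{R/S} = r_R/r_S = (k₁·C_A^1.5)/(k₂·C_A^0.5) = (k₁/k₂)·C_A.
= (0.0372×2.380^1.5) / (2.72×2.380^0.5) = 0.1366/4.196 = 0.0325.
Since the desired path is higher order in A, keeping C_A high (PFR or concentrated feed) favours R.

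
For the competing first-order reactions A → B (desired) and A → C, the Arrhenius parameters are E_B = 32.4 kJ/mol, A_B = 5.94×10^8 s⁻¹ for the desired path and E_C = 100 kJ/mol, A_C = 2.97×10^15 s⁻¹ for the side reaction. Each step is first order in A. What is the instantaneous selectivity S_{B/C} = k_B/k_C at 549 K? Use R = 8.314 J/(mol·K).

0.541

k_B/k_C = (A_B/A_C)·exp[−(E_B−E_C)/(RT)] = (A_B/A_C)·exp[(E_C−E_B)/(RT)].
(E_C−E_B)/(RT) = (100−32.4)×10³/(8.314×549) = 67600/4564 = 14.81.
k_B/k_C = (5.94×10^8/2.97×10^15)·exp(14.81) = 2.000×10^-7 × 2.704×10^6 = 0.541.
Since E_B < E_C, lowering the temperature improves selectivity toward B.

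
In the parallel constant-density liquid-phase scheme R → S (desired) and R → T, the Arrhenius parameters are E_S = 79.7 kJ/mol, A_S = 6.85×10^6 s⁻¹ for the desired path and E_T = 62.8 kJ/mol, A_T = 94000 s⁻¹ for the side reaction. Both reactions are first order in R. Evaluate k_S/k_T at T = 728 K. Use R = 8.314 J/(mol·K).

Since both paths have the same order in R, the concentration cancels and S_{S/T} = k_S/k_T = (A_S/A_T)·exp[(E_T−E_S)/(RT)].
(E_T−E_S)/(RT) = (62.8−79.7)×10³/(8.314×728) = -16900/6053 = -2.792.
k_S/k_T = (6.85×10^6/94000)·exp(-2.792) = 72.87 × 0.06129 = 4.47.
Since E_S > E_T, raising the temperature improves selectivity toward S.

4.47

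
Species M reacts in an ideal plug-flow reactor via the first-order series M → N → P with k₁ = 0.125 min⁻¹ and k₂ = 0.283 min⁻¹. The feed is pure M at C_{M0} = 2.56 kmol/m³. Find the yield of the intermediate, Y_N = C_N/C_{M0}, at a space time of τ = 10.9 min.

0.166

The intermediate concentration in a first-order A→B→C sequence is C_N = k₁C_{M0}(e^(−k₁τ) − e^(−k₂τ))/(k₂−k₁).
e^(−k₁τ) = e^(−0.125×10.9) = e^(−1.363) = 0.2560; e^(−k₂τ) = e^(−3.085) = 0.04574.
C_N = 0.125×2.56/(0.283−0.125) × (0.2560−0.04574) = 2.025×0.2103 = 0.4259 kmol/m³.
Y_N = C_N/C_{M0} = 0.4259/2.56 = 0.166.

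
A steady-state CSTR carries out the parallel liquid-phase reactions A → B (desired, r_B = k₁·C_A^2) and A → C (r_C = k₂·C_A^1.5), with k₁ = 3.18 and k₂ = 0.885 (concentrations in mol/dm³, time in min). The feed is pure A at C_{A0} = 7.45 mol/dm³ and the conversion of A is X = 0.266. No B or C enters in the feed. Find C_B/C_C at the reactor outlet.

8.40

Exit C_A = C_{A0}(1−X) = 7.45×0.734 = 5.468 mol/dm³.
A CSTR operates uniformly at the exit composition, giving r_B = 95.09 and r_C = 11.32 (each k·C_A^n at C_A = 5.468).
Overall selectivity = C_B/C_C = r_Bτ/(r_Cτ) = r_B/r_C = 8.40.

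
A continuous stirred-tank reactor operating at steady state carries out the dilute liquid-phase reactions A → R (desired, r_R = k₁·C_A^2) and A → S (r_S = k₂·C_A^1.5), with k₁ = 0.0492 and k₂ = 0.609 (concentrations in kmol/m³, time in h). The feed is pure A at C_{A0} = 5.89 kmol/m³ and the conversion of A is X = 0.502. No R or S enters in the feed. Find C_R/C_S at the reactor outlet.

0.138

Exit C_A = C_{A0}(1−X) = 5.89×0.498 = 2.933 kmol/m³.
Rates in a CSTR are evaluated at the outlet concentration: r_R = 0.0492×2.933^2 = 0.4233, r_S = 0.609×2.933^1.5 = 3.059.
Overall selectivity = C_R/C_S = r_Rτ/(r_Sτ) = r_R/r_S = 0.138.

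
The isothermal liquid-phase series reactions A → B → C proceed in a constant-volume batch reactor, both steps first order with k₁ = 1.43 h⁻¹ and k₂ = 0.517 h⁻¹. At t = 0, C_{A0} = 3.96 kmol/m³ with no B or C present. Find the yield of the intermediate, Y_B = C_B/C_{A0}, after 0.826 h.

Solving the coupled first-order balances gives C_B(t) = [k₁/(k₂−k₁)]·C_{A0}·(e^(−k₁t) − e^(−k₂t)).
e^(−k₁t) = e^(−1.43×0.826) = e^(−1.181) = 0.3069; e^(−k₂t) = e^(−0.4270) = 0.6524.
C_B = 1.43×3.96/(0.517−1.43) × (0.3069−0.6524) = (-6.202)×(-0.3455) = 2.143 kmol/m³.
Y_B = C_B/C_{A0} = 2.143/3.96 = 0.541.

0.541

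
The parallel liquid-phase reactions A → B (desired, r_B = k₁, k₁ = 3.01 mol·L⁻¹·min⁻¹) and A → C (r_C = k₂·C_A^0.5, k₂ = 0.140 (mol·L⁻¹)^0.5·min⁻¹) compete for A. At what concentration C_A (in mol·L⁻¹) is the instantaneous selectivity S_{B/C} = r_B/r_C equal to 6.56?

S_{B/C} = (k₁/k₂)·C_A^-0.5 ⇒ C_A = (S·k₂/k₁)^(-2).
= (6.56×0.140/3.01)^(-2) = (0.3051)^(-2) = 10.7 mol·L⁻¹.

10.7 mol·L⁻¹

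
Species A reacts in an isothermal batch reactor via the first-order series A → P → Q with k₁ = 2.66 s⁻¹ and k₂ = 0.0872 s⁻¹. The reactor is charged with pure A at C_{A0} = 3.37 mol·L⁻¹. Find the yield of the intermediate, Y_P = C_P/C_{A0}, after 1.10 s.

The intermediate concentration in a first-order A→B→C sequence is C_P = k₁C_{A0}(e^(−k₁t) − e^(−k₂t))/(k₂−k₁).
e^(−k₁t) = e^(−2.66×1.10) = e^(−2.926) = 0.05361; e^(−k₂t) = e^(−0.09592) = 0.9085.
C_P = 2.66×3.37/(0.0872−2.66) × (0.05361−0.9085) = (-3.484)×(-0.8549) = 2.979 mol·L⁻¹.
Y_P = C_P/C_{A0} = 2.979/3.37 = 0.884.

0.884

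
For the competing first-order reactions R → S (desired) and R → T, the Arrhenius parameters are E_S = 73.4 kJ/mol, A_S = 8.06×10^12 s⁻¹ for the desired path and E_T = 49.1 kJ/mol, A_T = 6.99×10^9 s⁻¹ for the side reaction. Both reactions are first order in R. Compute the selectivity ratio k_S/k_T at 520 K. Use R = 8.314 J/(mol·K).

4.18

With equal orders, S_{S/T} = k_S/k_T = (A_S/A_T)·exp[(E_T−E_S)/(RT)].
(E_T−E_S)/(RT) = (49.1−73.4)×10³/(8.314×520) = -24300/4323 = -5.621.
k_S/k_T = (8.06×10^12/6.99×10^9)·exp(-5.621) = 1153 × 0.003622 = 4.18.
Since E_S > E_T, raising the temperature improves selectivity toward S.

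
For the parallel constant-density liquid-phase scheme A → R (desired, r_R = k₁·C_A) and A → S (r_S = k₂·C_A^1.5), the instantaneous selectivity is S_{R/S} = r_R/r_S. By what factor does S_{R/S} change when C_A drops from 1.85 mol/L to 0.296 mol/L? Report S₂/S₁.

S_{R/S} = (k₁/k₂)·C_A^-0.5, so S₂/S₁ = (C_{A,2}/C_{A,1})^-0.5.
= (0.296/1.85)^(-0.5) = (0.1600)^(-0.5) = 2.50.
Selectivity toward R rises as C_A falls — low-concentration operation is favoured.

2.50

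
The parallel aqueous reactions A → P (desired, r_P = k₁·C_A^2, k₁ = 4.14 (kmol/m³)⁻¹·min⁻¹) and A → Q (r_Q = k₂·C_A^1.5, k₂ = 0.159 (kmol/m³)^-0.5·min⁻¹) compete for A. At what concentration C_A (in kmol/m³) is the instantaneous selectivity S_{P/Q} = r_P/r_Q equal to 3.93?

0.0228 kmol/m³

S_{P/Q} = (k₁/k₂)·C_A^0.5 ⇒ C_A = (S·k₂/k₁)^(2).
= (3.93×0.159/4.14)^(2) = (0.1509)^(2) = 0.0228 kmol/m³.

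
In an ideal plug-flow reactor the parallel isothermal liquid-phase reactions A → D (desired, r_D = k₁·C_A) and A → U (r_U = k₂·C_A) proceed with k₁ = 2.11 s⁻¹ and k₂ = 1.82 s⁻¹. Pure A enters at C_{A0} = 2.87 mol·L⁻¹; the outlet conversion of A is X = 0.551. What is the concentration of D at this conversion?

C_A = C_{A0}(1−X) = 1.289 mol·L⁻¹.
Both paths are first order in A, so the instantaneous fraction to D is constant: dC_D/d(−C_A) = k₁/(k₁+k₂) = 0.5369.
C_D = 0.5369·(C_{A0}−C_A) = 0.5369×1.581 = 0.849 mol·L⁻¹.

0.849 mol·L⁻¹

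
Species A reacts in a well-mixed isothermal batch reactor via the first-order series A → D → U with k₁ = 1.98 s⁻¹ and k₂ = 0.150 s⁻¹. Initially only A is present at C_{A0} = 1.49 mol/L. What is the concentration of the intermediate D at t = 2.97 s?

The intermediate concentration in a first-order A→B→C sequence is C_D = k₁C_{A0}(e^(−k₁t) − e^(−k₂t))/(k₂−k₁).
e^(−k₁t) = e^(−1.98×2.97) = e^(−5.881) = 0.002793; e^(−k₂t) = e^(−0.4455) = 0.6405.
C_D = 1.98×1.49/(0.150−1.98) × (0.002793−0.6405) = (-1.612)×(-0.6377) = 1.028 mol/L.

1.03 mol/L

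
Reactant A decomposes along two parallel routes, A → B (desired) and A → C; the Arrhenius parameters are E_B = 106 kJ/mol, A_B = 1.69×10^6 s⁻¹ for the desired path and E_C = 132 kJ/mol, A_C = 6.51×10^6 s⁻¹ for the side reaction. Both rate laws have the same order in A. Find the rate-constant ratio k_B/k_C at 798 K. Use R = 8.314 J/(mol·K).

Since both paths have the same order in A, the concentration cancels and S_{B/C} = k_B/k_C = (A_B/A_C)·exp[(E_C−E_B)/(RT)].
(E_C−E_B)/(RT) = (132−106)×10³/(8.314×798) = 26000/6635 = 3.919.
k_B/k_C = (1.69×10^6/6.51×10^6)·exp(3.919) = 0.2596 × 50.34 = 13.1.

13.1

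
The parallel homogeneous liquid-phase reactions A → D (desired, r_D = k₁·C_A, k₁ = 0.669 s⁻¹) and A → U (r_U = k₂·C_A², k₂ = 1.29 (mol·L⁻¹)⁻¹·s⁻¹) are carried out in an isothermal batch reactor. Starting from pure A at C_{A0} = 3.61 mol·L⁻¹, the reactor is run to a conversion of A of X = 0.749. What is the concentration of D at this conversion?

0.552 mol·L⁻¹

C_A = C_{A0}(1−X) = 0.9061 mol·L⁻¹.
Along a PFR/batch, dC_D/dC_A = −r_D/(r_D+r_U) = −k₁/(k₁+k₂·C_A).
Integrating from C_{A0} to C_A: C_D = (0.669/1.29)·ln[(0.669+1.29·3.61)/(0.669+1.29·0.906)] = 0.5186·ln(5.326/1.838) = 0.5518 mol·L⁻¹.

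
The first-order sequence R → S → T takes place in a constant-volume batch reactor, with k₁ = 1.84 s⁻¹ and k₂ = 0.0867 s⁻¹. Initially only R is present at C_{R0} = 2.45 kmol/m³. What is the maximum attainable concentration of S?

Evaluating C_S at t_opt = ln(k₂/k₁)/(k₂−k₁) gives C_{S,max}/C_{R0} = (k₁/k₂)^[k₂/(k₂−k₁)].
= (1.84/0.0867)^(0.0867/(0.0867−1.84)) = (21.22)^(-0.04945) = 0.8598.
C_{S,max} = 0.8598×2.45 = 2.11 kmol/m³.

2.11 kmol/m³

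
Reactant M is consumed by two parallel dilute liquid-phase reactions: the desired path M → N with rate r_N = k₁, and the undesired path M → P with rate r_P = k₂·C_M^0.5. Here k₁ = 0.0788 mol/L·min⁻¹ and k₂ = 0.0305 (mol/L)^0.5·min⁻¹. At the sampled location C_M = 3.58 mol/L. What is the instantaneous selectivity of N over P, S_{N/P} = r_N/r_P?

S_{N/P} = r_N/r_P = (k₁)/(k₂·C_M^0.5) = (k₁/k₂)·C_M^-0.5.
= (0.0788) / (0.0305×3.580^0.5) = 0.07880/0.05771 = 1.37.

1.37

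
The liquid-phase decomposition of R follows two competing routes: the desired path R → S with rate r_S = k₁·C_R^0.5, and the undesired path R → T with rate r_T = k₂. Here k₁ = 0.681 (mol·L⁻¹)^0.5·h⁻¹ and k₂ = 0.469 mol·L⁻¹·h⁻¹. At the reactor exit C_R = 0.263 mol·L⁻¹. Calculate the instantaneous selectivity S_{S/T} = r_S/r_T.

0.745

S_{S/T} = r_S/r_T = (k₁·C_R^0.5)/(k₂) = (k₁/k₂)·C_R^0.5.
= (0.681×0.2630^0.5) / (0.469) = 0.3492/0.4690 = 0.745.
Since the desired path is higher order in R, keeping C_R high (PFR or concentrated feed) favours S.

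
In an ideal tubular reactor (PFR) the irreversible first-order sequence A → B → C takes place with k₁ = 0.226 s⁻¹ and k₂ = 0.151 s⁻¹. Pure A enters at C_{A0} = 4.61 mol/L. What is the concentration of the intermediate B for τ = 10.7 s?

1.52 mol/L

The intermediate concentration in a first-order A→B→C sequence is C_B = k₁C_{A0}(e^(−k₁τ) − e^(−k₂τ))/(k₂−k₁).
e^(−k₁τ) = e^(−0.226×10.7) = e^(−2.418) = 0.08908; e^(−k₂τ) = e^(−1.616) = 0.1988.
C_B = 0.226×4.61/(0.151−0.226) × (0.08908−0.1988) = (-13.89)×(-0.1097) = 1.523 mol/L.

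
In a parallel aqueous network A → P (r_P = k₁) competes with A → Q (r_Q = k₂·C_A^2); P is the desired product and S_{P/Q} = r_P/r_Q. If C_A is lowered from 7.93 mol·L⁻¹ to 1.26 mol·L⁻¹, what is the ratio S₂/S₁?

39.6

S_{P/Q} = (k₁/k₂)·C_A^-2, so S₂/S₁ = (C_{A,2}/C_{A,1})^-2.
= (1.26/7.93)^(-2) = (0.1589)^(-2) = 39.6.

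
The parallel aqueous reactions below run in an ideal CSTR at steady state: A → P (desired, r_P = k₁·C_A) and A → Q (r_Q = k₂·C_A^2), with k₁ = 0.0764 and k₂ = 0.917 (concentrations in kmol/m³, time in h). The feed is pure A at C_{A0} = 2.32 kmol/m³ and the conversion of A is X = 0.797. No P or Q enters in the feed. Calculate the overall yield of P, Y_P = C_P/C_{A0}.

Exit C_A = C_{A0}(1−X) = 2.32×0.203 = 0.4710 kmol/m³.
In a CSTR the entire volume is at exit conditions, so r_P = 0.0764×0.4710 = 0.03598 and r_Q = 0.917×0.4710^2 = 0.2034.
Fraction of consumed A going to P: r_P/(r_P+r_Q) = 0.1503.
C_P = 0.1503·C_{A0}·X = 0.1503×2.32×0.797 = 0.278 kmol/m³; Y_P = C_P/C_{A0} = 0.120.

0.120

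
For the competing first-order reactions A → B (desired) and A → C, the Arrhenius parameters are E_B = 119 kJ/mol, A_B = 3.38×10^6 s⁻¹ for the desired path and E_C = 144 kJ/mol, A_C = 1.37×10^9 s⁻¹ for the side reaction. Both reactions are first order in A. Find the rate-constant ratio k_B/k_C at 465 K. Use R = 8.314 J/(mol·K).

1.59

Since both paths have the same order in A, the concentration cancels and S_{B/C} = k_B/k_C = (A_B/A_C)·exp[(E_C−E_B)/(RT)].
(E_C−E_B)/(RT) = (144−119)×10³/(8.314×465) = 25000/3866 = 6.467.
k_B/k_C = (3.38×10^6/1.37×10^9)·exp(6.467) = 0.002467 × 643.3 = 1.59.
Since E_B < E_C, lowering the temperature improves selectivity toward B.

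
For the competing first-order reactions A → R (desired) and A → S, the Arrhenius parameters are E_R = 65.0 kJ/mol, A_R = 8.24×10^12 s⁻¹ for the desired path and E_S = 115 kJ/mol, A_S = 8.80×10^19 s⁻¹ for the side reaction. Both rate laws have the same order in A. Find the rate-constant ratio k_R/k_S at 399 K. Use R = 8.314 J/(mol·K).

0.329

k_R/k_S = (A_R/A_S)·exp[−(E_R−E_S)/(RT)] = (A_R/A_S)·exp[(E_S−E_R)/(RT)].
(E_S−E_R)/(RT) = (115−65.0)×10³/(8.314×399) = 50000/3317 = 15.07.
k_R/k_S = (8.24×10^12/8.80×10^19)·exp(15.07) = 9.364×10^-8 × 3.515×10^6 = 0.329.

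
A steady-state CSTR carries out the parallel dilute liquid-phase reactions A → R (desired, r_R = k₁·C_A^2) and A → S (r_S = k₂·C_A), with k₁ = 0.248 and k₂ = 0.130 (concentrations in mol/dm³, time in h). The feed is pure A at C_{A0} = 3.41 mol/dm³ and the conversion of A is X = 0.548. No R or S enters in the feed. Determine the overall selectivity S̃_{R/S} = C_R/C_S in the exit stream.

Exit C_A = C_{A0}(1−X) = 3.41×0.452 = 1.541 mol/dm³.
In a CSTR the entire volume is at exit conditions, so r_R = 0.248×1.541^2 = 0.5892 and r_S = 0.130×1.541 = 0.2004.
Overall selectivity = C_R/C_S = r_Rτ/(r_Sτ) = r_R/r_S = 2.94.

2.94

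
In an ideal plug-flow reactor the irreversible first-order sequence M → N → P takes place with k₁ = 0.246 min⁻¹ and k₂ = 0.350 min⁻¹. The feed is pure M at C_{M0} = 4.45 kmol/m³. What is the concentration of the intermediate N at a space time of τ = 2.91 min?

For first-order series with pure M initially, C_N(τ) = k₁C_{M0}/(k₂−k₁)·(e^(−k₁τ) − e^(−k₂τ)).
e^(−k₁τ) = e^(−0.246×2.91) = e^(−0.7159) = 0.4888; e^(−k₂τ) = e^(−1.018) = 0.3611.
C_N = 0.246×4.45/(0.350−0.246) × (0.4888−0.3611) = 10.53×0.1276 = 1.343 kmol/m³.

1.34 kmol/m³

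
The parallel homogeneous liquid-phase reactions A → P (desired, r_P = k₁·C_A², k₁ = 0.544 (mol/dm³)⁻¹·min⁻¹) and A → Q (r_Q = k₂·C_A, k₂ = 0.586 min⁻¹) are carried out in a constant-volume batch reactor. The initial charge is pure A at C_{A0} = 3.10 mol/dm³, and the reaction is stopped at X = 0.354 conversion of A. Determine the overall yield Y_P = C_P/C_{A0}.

C_A = C_{A0}(1−X) = 2.003 mol/dm³.
Along a PFR/batch, dC_Q/dC_A = −r_Q/(r_P+r_Q) = −k₂/(k₂+k₁·C_A).
Integrating from C_{A0} to C_A: C_Q = (0.586/0.544)·ln[(0.586+0.544·3.10)/(0.586+0.544·2.00)] = 1.077·ln(2.272/1.675) = 0.3283 mol/dm³.
Then C_P = (C_{A0}−C_A) − C_Q = 1.097 − 0.3283 = 0.7691 mol/dm³.
Y_P = C_P/C_{A0} = 0.7691/3.10 = 0.248.

0.248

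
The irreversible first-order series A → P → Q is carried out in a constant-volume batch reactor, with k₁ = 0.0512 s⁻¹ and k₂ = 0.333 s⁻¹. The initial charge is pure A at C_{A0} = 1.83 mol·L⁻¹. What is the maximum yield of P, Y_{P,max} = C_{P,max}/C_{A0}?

0.109

Evaluating C_P at t_opt = ln(k₂/k₁)/(k₂−k₁) gives C_{P,max}/C_{A0} = (k₁/k₂)^[k₂/(k₂−k₁)].
= (0.0512/0.333)^(0.333/(0.333−0.0512)) = (0.1538)^(1.182) = 0.1094.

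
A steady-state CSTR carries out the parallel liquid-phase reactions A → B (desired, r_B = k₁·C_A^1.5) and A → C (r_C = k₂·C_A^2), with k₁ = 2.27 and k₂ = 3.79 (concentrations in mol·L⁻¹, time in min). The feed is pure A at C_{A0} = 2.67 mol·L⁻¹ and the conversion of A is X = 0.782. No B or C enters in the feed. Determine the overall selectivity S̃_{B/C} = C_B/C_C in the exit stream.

0.785

Exit C_A = C_{A0}(1−X) = 2.67×0.218 = 0.5821 mol·L⁻¹.
In a CSTR the entire volume is at exit conditions, so r_B = 2.27×0.5821^1.5 = 1.008 and r_C = 3.79×0.5821^2 = 1.284.
Overall selectivity = C_B/C_C = r_Bτ/(r_Cτ) = r_B/r_C = 0.785.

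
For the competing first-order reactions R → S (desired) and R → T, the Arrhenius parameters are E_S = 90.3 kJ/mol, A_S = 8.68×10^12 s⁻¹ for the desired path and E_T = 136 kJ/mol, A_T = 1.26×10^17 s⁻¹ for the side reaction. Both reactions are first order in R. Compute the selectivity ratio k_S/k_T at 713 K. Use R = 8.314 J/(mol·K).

0.154

With equal orders, S_{S/T} = k_S/k_T = (A_S/A_T)·exp[(E_T−E_S)/(RT)].
(E_T−E_S)/(RT) = (136−90.3)×10³/(8.314×713) = 45700/5928 = 7.709.
k_S/k_T = (8.68×10^12/1.26×10^17)·exp(7.709) = 6.889×10^-5 × 2229 = 0.154.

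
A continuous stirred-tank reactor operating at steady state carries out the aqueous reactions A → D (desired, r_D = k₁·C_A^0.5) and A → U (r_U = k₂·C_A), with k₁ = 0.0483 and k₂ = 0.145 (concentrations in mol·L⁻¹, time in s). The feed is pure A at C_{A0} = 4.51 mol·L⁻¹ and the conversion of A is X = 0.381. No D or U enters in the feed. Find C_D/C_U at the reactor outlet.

Exit C_A = C_{A0}(1−X) = 4.51×0.619 = 2.792 mol·L⁻¹.
A CSTR operates uniformly at the exit composition, giving r_D = 0.08070 and r_U = 0.4048 (each k·C_A^n at C_A = 2.792).
Overall selectivity = C_D/C_U = r_Dτ/(r_Uτ) = r_D/r_U = 0.199.

0.199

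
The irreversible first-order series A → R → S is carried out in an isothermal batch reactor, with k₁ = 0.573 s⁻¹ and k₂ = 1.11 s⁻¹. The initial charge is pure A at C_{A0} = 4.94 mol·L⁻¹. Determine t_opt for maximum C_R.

Setting dC_R/dt = 0 gives t_opt = ln(k₂/k₁)/(k₂−k₁).
= ln(1.11/0.573)/(1.11−0.573) = ln(1.937)/0.5370 = 0.6612/0.5370 = 1.23 s.

1.23 s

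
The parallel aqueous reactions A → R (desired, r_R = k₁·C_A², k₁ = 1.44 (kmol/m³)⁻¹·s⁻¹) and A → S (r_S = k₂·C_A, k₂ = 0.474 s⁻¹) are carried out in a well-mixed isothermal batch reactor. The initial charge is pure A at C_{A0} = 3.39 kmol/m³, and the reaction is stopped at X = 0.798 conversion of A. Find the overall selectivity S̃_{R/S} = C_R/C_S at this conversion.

C_A = C_{A0}(1−X) = 0.6848 kmol/m³.
Along a PFR/batch, dC_S/dC_A = −r_S/(r_R+r_S) = −k₂/(k₂+k₁·C_A).
Integrating from C_{A0} to C_A: C_S = (0.474/1.44)·ln[(0.474+1.44·3.39)/(0.474+1.44·0.685)] = 0.3292·ln(5.356/1.460) = 0.4278 kmol/m³.
Then C_R = (C_{A0}−C_A) − C_S = 2.705 − 0.4278 = 2.277 kmol/m³.
S̃_{R/S} = C_R/C_S = 2.277/0.4278 = 5.32.

5.32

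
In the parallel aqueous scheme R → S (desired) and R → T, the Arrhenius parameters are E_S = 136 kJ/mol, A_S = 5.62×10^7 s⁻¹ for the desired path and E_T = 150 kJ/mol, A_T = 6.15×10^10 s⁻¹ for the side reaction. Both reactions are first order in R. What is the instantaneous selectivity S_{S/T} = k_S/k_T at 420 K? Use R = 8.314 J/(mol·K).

Since both paths have the same order in R, the concentration cancels and S_{S/T} = k_S/k_T = (A_S/A_T)·exp[(E_T−E_S)/(RT)].
(E_T−E_S)/(RT) = (150−136)×10³/(8.314×420) = 14000/3492 = 4.009.
k_S/k_T = (5.62×10^7/6.15×10^10)·exp(4.009) = 9.138×10^-4 × 55.11 = 0.0504.
Since E_S < E_T, lowering the temperature improves selectivity toward S.

0.0504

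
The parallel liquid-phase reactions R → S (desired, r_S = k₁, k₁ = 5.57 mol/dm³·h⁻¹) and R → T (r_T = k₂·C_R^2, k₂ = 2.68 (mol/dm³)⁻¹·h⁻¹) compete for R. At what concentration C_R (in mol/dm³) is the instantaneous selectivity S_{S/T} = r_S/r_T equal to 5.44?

S_{S/T} = (k₁/k₂)·C_R^-2 ⇒ C_R = (S·k₂/k₁)^(-0.5).
= (5.44×2.68/5.57)^(-0.5) = (2.617)^(-0.5) = 0.618 mol/dm³.

0.618 mol/dm³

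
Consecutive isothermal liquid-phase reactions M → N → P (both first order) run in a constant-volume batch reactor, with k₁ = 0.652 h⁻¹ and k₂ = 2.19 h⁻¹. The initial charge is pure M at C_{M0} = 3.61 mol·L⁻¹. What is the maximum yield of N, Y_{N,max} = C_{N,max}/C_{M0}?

For a first-order series the maximum intermediate yield is C_{N,max}/C_{M0} = (k₁/k₂)^[k₂/(k₂−k₁)].
= (0.652/2.19)^(2.19/(2.19−0.652)) = (0.2977)^(1.424) = 0.1781.

0.178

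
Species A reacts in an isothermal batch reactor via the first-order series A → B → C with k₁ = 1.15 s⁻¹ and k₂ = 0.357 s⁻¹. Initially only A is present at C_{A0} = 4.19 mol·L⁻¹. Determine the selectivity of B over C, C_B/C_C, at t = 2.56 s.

1.14

For first-order series with pure A initially, C_B(t) = k₁C_{A0}/(k₂−k₁)·(e^(−k₁t) − e^(−k₂t)).
e^(−k₁t) = e^(−1.15×2.56) = e^(−2.944) = 0.05265; e^(−k₂t) = e^(−0.9139) = 0.4009.
C_B = 1.15×4.19/(0.357−1.15) × (0.05265−0.4009) = (-6.076)×(-0.3483) = 2.116 mol·L⁻¹.
C_A = C_{A0}e^(−k₁t) = 0.2206 mol·L⁻¹, so C_C = C_{A0}−C_A−C_B = 1.853 mol·L⁻¹; C_B/C_C = 1.14.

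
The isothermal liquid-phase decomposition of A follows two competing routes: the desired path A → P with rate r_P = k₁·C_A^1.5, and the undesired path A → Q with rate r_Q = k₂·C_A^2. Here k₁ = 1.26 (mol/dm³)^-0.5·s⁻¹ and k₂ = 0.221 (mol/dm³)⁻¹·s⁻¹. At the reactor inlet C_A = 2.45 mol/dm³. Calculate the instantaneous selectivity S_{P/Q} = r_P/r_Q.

S_{P/Q} = r_P/r_Q = (k₁·C_A^1.5)/(k₂·C_A^2) = (k₁/k₂)·C_A^-0.5.
= (1.26×2.450^1.5) / (0.221×2.450^2) = 4.832/1.327 = 3.64.
The undesired path is higher order in A, so low C_A (CSTR or dilute feed) favours P.

3.64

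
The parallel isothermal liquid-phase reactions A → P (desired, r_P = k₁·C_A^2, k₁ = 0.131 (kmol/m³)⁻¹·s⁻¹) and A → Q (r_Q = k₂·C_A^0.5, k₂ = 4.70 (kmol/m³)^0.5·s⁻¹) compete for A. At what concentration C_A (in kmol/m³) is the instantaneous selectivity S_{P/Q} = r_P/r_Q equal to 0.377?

S_{P/Q} = (k₁/k₂)·C_A^1.5 ⇒ C_A = (S·k₂/k₁)^(1/1.5).
= (0.377×4.70/0.131)^(0.6667) = (13.53)^(0.6667) = 5.68 kmol/m³.

5.68 kmol/m³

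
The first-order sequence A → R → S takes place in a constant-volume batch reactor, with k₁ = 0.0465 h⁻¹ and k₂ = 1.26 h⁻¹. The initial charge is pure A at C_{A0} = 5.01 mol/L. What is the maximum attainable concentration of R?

0.163 mol/L

For a first-order series the maximum intermediate yield is C_{R,max}/C_{A0} = (k₁/k₂)^[k₂/(k₂−k₁)].
= (0.0465/1.26)^(1.26/(1.26−0.0465)) = (0.03690)^(1.038) = 0.03252.
C_{R,max} = 0.03252×5.01 = 0.163 mol/L.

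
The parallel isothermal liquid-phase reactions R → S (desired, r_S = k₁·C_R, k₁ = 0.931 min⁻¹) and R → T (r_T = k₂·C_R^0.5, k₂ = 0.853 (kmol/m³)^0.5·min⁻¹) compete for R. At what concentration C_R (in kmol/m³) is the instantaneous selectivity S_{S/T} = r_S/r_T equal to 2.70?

S_{S/T} = (k₁/k₂)·C_R^0.5 ⇒ C_R = (S·k₂/k₁)^(2).
= (2.70×0.853/0.931)^(2) = (2.474)^(2) = 6.12 kmol/m³.

6.12 kmol/m³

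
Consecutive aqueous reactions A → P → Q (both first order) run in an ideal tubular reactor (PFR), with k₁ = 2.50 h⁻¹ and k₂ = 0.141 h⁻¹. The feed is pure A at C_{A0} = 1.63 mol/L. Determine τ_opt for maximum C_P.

The intermediate peaks when r₁ = r₂, i.e. k₁e^(−k₁τ) = k₂e^(−k₂τ), giving τ_opt = ln(k₂/k₁)/(k₂−k₁).
= ln(0.141/2.50)/(0.141−2.50) = ln(0.05640)/-2.359 = -2.875/-2.359 = 1.22 h.

1.22 h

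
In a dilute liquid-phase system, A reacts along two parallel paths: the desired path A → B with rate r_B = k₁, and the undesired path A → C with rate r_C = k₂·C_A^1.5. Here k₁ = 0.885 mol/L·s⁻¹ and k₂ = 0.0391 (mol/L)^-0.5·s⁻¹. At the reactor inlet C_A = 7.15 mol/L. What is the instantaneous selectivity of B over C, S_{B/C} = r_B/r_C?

S_{B/C} = r_B/r_C = (k₁)/(k₂·C_A^1.5) = (k₁/k₂)·C_A^-1.5.
= (0.885) / (0.0391×7.150^1.5) = 0.8850/0.7475 = 1.18.

1.18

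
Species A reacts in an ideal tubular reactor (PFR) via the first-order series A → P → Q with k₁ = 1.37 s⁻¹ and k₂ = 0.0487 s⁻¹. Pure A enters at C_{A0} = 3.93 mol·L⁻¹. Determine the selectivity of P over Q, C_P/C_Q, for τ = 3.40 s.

7.14

Solving the coupled first-order balances gives C_P(τ) = [k₁/(k₂−k₁)]·C_{A0}·(e^(−k₁τ) − e^(−k₂τ)).
e^(−k₁τ) = e^(−1.37×3.40) = e^(−4.658) = 0.009485; e^(−k₂τ) = e^(−0.1656) = 0.8474.
C_P = 1.37×3.93/(0.0487−1.37) × (0.009485−0.8474) = (-4.075)×(-0.8379) = 3.414 mol·L⁻¹.
C_A = C_{A0}e^(−k₁τ) = 0.03728 mol·L⁻¹, so C_Q = C_{A0}−C_A−C_P = 0.4783 mol·L⁻¹; C_P/C_Q = 7.14.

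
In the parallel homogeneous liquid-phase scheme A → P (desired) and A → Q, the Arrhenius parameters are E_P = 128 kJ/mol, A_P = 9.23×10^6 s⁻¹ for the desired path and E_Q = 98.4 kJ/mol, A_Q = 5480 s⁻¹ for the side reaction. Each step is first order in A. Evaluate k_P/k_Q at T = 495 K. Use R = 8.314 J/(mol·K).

1.27

With equal orders, S_{P/Q} = k_P/k_Q = (A_P/A_Q)·exp[(E_Q−E_P)/(RT)].
(E_Q−E_P)/(RT) = (98.4−128)×10³/(8.314×495) = -29600/4115 = -7.192.
k_P/k_Q = (9.23×10^6/5480)·exp(-7.192) = 1684 × 7.522×10^-4 = 1.27.
Since E_P > E_Q, raising the temperature improves selectivity toward P.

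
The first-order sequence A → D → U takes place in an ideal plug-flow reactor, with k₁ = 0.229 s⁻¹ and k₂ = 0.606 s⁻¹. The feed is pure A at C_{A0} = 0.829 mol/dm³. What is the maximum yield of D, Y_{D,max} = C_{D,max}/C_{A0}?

0.209

At the optimum, C_{D,max}/C_{A0} = (k₁/k₂)^[k₂/(k₂−k₁)].
= (0.229/0.606)^(0.606/(0.606−0.229)) = (0.3779)^(1.607) = 0.2092.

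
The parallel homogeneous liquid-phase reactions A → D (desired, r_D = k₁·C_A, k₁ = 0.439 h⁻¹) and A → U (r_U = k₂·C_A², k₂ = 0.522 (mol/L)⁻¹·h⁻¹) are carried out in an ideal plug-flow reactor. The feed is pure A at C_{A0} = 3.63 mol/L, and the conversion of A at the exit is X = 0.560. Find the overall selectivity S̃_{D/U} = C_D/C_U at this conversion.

0.335

C_A = C_{A0}(1−X) = 1.597 mol/L.
Along a PFR/batch, dC_D/dC_A = −r_D/(r_D+r_U) = −k₁/(k₁+k₂·C_A).
Integrating from C_{A0} to C_A: C_D = (0.439/0.522)·ln[(0.439+0.522·3.63)/(0.439+0.522·1.60)] = 0.8410·ln(2.334/1.273) = 0.5099 mol/L.
C_U = (C_{A0}−C_A)−C_D = 1.523 mol/L; S̃_{D/U} = 0.5099/1.523 = 0.335.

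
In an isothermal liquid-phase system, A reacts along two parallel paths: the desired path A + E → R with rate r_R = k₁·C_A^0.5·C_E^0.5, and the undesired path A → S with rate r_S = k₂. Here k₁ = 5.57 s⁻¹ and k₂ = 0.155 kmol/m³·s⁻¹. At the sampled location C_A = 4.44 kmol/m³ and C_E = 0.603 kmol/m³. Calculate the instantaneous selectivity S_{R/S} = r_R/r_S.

58.8

S_{R/S} = r_R/r_S = (k₁·C_A^0.5·C_E^0.5)/(k₂) = (k₁/k₂)·C_A^0.5·C_E^0.5.
= (5.57×4.440^0.5×0.6030^0.5) / (0.155) = 9.114/0.1550 = 58.8.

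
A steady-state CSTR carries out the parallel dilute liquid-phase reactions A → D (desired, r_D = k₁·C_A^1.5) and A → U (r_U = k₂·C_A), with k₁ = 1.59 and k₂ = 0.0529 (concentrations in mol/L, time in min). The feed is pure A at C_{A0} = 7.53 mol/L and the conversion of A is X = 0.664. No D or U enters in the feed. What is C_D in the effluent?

Exit C_A = C_{A0}(1−X) = 7.53×0.336 = 2.530 mol/L.
Rates in a CSTR are evaluated at the outlet concentration: r_D = 1.59×2.530^1.5 = 6.399, r_U = 0.0529×2.530 = 0.1338.
Fraction of consumed A going to D: r_D/(r_D+r_U) = 0.9795.
C_D = 0.9795·C_{A0}·X = 0.9795×7.53×0.664 = 4.90 mol/L.

4.90 mol/L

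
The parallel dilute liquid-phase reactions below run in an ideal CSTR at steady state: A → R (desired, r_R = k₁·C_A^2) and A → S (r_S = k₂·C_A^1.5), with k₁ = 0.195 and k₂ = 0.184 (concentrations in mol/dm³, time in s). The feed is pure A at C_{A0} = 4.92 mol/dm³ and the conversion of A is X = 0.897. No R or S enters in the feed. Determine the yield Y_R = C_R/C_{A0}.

Exit C_A = C_{A0}(1−X) = 4.92×0.103 = 0.5068 mol/dm³.
A CSTR operates uniformly at the exit composition, giving r_R = 0.05008 and r_S = 0.06638 (each k·C_A^n at C_A = 0.5068).
Fraction of consumed A going to R: r_R/(r_R+r_S) = 0.4300.
C_R = 0.4300·C_{A0}·X = 0.4300×4.92×0.897 = 1.90 mol/dm³; Y_R = C_R/C_{A0} = 0.386.

0.386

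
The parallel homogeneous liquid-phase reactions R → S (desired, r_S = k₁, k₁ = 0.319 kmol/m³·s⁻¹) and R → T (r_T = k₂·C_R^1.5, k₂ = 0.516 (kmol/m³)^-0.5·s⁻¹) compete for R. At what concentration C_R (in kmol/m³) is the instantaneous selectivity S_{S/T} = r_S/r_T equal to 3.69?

0.304 kmol/m³

S_{S/T} = (k₁/k₂)·C_R^-1.5 ⇒ C_R = (S·k₂/k₁)^(1/(-1.5)).
= (3.69×0.516/0.319)^(-0.6667) = (5.969)^(-0.6667) = 0.304 kmol/m³.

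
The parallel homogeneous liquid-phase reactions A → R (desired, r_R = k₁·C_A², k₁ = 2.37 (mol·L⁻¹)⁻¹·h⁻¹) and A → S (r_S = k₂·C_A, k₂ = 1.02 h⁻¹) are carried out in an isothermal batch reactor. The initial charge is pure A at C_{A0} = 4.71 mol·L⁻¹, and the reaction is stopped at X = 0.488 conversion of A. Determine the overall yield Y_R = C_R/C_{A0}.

0.434

C_A = C_{A0}(1−X) = 2.412 mol·L⁻¹.
Along a PFR/batch, dC_S/dC_A = −r_S/(r_R+r_S) = −k₂/(k₂+k₁·C_A).
Integrating from C_{A0} to C_A: C_S = (1.02/2.37)·ln[(1.02+2.37·4.71)/(1.02+2.37·2.41)] = 0.4304·ln(12.18/6.735) = 0.2551 mol·L⁻¹.
Then C_R = (C_{A0}−C_A) − C_S = 2.298 − 0.2551 = 2.043 mol·L⁻¹.
Y_R = C_R/C_{A0} = 2.043/4.71 = 0.434.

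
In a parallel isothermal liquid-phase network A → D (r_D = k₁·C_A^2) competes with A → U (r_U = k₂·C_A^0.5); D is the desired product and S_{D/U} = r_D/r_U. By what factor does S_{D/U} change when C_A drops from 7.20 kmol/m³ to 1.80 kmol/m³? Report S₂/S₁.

0.125

S_{D/U} = (k₁/k₂)·C_A^1.5, so S₂/S₁ = (C_{A,2}/C_{A,1})^1.5.
= (1.80/7.20)^1.5 = (0.2500)^1.5 = 0.125.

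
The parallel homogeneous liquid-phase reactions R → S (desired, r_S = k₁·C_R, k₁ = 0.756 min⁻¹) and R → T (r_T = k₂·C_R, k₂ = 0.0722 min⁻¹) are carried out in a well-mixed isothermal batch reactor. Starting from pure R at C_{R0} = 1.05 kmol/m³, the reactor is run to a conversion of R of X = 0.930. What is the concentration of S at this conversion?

C_R = C_{R0}(1−X) = 0.07350 kmol/m³.
Both paths are first order in R, so the instantaneous fraction to S is constant: dC_S/d(−C_R) = k₁/(k₁+k₂) = 0.9128.
C_S = 0.9128·(C_{R0}−C_R) = 0.9128×0.9765 = 0.891 kmol/m³.

0.891 kmol/m³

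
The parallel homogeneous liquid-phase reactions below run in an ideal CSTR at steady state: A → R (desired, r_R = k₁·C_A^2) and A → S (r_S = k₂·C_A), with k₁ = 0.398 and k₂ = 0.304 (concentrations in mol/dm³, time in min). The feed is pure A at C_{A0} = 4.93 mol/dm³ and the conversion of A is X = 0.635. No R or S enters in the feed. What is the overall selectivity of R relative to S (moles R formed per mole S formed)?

2.36

Exit C_A = C_{A0}(1−X) = 4.93×0.365 = 1.799 mol/dm³.
Rates in a CSTR are evaluated at the outlet concentration: r_R = 0.398×1.799^2 = 1.289, r_S = 0.304×1.799 = 0.5470.
Overall selectivity = C_R/C_S = r_Rτ/(r_Sτ) = r_R/r_S = 2.36.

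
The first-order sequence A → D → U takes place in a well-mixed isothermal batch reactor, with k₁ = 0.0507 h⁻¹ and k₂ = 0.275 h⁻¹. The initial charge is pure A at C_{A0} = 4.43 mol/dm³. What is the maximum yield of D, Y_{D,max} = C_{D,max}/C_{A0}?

For a first-order series the maximum intermediate yield is C_{D,max}/C_{A0} = (k₁/k₂)^[k₂/(k₂−k₁)].
= (0.0507/0.275)^(0.275/(0.275−0.0507)) = (0.1844)^(1.226) = 0.1258.

0.126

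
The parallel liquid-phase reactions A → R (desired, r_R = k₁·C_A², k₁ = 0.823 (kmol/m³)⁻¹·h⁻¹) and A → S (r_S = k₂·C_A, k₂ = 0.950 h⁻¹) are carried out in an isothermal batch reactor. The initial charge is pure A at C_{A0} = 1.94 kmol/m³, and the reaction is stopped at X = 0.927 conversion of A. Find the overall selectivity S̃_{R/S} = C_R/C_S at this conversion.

C_A = C_{A0}(1−X) = 0.1416 kmol/m³.
Along a PFR/batch, dC_S/dC_A = −r_S/(r_R+r_S) = −k₂/(k₂+k₁·C_A).
Integrating from C_{A0} to C_A: C_S = (0.950/0.823)·ln[(0.950+0.823·1.94)/(0.950+0.823·0.142)] = 1.154·ln(2.547/1.067) = 1.005 kmol/m³.
Then C_R = (C_{A0}−C_A) − C_S = 1.798 − 1.005 = 0.7937 kmol/m³.
S̃_{R/S} = C_R/C_S = 0.7937/1.005 = 0.790.

0.790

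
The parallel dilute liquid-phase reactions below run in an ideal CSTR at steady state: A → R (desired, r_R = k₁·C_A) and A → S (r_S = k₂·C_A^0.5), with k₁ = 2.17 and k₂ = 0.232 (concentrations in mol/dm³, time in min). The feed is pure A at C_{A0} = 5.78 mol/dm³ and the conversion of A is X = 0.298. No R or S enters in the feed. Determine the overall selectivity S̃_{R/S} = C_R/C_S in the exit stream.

18.8

Exit C_A = C_{A0}(1−X) = 5.78×0.702 = 4.058 mol/dm³.
Rates in a CSTR are evaluated at the outlet concentration: r_R = 2.17×4.058 = 8.805, r_S = 0.232×4.058^0.5 = 0.4673.
Overall selectivity = C_R/C_S = r_Rτ/(r_Sτ) = r_R/r_S = 18.8.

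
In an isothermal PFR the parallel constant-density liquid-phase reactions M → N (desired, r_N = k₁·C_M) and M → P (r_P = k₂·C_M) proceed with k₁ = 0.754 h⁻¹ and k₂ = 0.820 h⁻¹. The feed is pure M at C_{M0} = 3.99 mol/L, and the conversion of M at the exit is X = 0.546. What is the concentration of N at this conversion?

C_M = C_{M0}(1−X) = 1.811 mol/L.
Both paths are first order in M, so the instantaneous fraction to N is constant: dC_N/d(−C_M) = k₁/(k₁+k₂) = 0.4790.
C_N = 0.4790·(C_{M0}−C_M) = 0.4790×2.179 = 1.04 mol/L.

1.04 mol/L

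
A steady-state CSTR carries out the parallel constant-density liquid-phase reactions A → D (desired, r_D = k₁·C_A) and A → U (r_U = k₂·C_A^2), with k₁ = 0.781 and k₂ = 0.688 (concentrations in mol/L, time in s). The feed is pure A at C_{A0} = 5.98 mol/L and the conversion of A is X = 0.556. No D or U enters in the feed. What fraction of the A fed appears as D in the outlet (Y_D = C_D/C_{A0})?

Exit C_A = C_{A0}(1−X) = 5.98×0.444 = 2.655 mol/L.
In a CSTR the entire volume is at exit conditions, so r_D = 0.781×2.655 = 2.074 and r_U = 0.688×2.655^2 = 4.850.
Fraction of consumed A going to D: r_D/(r_D+r_U) = 0.2995.
C_D = 0.2995·C_{A0}·X = 0.2995×5.98×0.556 = 0.996 mol/L; Y_D = C_D/C_{A0} = 0.167.

0.167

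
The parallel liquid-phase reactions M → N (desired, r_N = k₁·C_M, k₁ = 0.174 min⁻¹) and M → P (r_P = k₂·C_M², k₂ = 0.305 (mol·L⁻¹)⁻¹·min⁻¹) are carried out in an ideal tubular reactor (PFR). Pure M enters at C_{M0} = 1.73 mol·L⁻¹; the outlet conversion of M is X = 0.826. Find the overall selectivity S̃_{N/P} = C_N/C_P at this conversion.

0.633

C_M = C_{M0}(1−X) = 0.3010 mol·L⁻¹.
Along a PFR/batch, dC_N/dC_M = −r_N/(r_N+r_P) = −k₁/(k₁+k₂·C_M).
Integrating from C_{M0} to C_M: C_N = (0.174/0.305)·ln[(0.174+0.305·1.73)/(0.174+0.305·0.301)] = 0.5705·ln(0.7016/0.2658) = 0.5537 mol·L⁻¹.
C_P = (C_{M0}−C_M)−C_N = 0.8752 mol·L⁻¹; S̃_{N/P} = 0.5537/0.8752 = 0.633.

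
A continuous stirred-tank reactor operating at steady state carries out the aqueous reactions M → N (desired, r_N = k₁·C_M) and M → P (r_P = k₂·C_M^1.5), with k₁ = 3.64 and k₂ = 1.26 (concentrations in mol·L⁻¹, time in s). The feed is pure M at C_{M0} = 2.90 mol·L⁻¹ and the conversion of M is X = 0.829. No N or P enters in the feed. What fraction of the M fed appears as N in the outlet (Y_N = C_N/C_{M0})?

0.667

Exit C_M = C_{M0}(1−X) = 2.90×0.171 = 0.4959 mol·L⁻¹.
In a CSTR the entire volume is at exit conditions, so r_N = 3.64×0.4959 = 1.805 and r_P = 1.26×0.4959^1.5 = 0.4400.
Fraction of consumed M going to N: r_N/(r_N+r_P) = 0.8040.
C_N = 0.8040·C_{M0}·X = 0.8040×2.90×0.829 = 1.93 mol·L⁻¹; Y_N = C_N/C_{M0} = 0.667.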